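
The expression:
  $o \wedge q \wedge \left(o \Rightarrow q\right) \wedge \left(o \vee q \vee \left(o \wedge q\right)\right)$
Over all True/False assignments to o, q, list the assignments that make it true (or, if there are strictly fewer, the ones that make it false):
is true only for:
  o=True, q=True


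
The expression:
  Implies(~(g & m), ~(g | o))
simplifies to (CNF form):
(g | ~o) & (m | ~g)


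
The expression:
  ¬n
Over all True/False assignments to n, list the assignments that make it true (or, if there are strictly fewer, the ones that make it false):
is true only for:
  n=False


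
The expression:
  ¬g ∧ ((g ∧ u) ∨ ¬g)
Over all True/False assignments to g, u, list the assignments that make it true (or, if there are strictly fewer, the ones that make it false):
is true only for:
  g=False, u=False;
  g=False, u=True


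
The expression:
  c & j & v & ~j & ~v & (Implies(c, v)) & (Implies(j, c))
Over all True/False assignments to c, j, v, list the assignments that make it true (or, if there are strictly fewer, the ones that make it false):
is never true.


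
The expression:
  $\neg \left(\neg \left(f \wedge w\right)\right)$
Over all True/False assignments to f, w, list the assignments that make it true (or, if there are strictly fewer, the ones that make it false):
is true only for:
  f=True, w=True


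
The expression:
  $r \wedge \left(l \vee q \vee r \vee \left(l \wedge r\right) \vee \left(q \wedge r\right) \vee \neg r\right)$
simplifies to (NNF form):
$r$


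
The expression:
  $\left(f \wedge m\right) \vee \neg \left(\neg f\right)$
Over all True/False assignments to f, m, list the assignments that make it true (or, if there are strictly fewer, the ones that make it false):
is true only for:
  f=True, m=False;
  f=True, m=True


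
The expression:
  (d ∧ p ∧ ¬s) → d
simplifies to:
True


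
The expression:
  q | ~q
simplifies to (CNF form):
True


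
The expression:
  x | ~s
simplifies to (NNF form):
x | ~s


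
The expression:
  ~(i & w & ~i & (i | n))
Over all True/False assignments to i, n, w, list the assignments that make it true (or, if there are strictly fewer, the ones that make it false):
is always true.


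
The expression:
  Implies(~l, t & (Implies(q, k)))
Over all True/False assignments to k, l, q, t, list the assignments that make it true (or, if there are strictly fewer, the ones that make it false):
is false only for:
  k=False, l=False, q=False, t=False;
  k=False, l=False, q=True, t=False;
  k=False, l=False, q=True, t=True;
  k=True, l=False, q=False, t=False;
  k=True, l=False, q=True, t=False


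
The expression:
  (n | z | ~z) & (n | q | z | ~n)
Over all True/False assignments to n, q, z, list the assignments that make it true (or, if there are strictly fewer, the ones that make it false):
is always true.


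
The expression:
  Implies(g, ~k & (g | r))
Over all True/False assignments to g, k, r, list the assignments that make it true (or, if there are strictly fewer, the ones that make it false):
is false only for:
  g=True, k=True, r=False;
  g=True, k=True, r=True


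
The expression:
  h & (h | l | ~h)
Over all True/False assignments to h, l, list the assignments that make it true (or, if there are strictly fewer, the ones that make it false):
is true only for:
  h=True, l=False;
  h=True, l=True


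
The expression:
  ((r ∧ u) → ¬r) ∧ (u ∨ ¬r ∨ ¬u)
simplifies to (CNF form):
¬r ∨ ¬u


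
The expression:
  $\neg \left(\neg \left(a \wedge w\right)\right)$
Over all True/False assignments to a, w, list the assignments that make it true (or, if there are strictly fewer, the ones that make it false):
is true only for:
  a=True, w=True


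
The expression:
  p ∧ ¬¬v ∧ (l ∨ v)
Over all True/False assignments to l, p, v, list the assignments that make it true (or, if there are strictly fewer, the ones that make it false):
is true only for:
  l=False, p=True, v=True;
  l=True, p=True, v=True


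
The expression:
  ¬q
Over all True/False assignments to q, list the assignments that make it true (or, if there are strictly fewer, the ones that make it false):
is true only for:
  q=False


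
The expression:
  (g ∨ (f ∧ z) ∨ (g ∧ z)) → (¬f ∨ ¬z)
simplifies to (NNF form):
¬f ∨ ¬z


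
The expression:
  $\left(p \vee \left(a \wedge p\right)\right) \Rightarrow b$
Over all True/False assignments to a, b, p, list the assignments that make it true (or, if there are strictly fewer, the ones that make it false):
is false only for:
  a=False, b=False, p=True;
  a=True, b=False, p=True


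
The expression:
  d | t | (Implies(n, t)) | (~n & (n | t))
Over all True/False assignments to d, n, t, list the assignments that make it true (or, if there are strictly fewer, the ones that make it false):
is false only for:
  d=False, n=True, t=False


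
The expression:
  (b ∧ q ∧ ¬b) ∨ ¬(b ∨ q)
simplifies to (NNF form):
¬b ∧ ¬q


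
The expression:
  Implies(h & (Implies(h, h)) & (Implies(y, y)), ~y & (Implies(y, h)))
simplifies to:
~h | ~y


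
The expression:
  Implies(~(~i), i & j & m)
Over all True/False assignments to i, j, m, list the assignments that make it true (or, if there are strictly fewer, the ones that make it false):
is false only for:
  i=True, j=False, m=False;
  i=True, j=False, m=True;
  i=True, j=True, m=False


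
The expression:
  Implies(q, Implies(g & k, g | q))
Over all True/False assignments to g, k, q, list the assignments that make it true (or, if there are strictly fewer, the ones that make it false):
is always true.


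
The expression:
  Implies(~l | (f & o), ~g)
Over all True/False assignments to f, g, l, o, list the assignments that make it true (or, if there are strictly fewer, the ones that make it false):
is false only for:
  f=False, g=True, l=False, o=False;
  f=False, g=True, l=False, o=True;
  f=True, g=True, l=False, o=False;
  f=True, g=True, l=False, o=True;
  f=True, g=True, l=True, o=True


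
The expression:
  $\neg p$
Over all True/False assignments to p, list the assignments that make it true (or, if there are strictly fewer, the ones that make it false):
is true only for:
  p=False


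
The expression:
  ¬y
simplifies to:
¬y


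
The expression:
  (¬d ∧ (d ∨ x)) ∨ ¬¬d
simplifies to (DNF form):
d ∨ x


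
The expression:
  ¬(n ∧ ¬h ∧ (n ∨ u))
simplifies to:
h ∨ ¬n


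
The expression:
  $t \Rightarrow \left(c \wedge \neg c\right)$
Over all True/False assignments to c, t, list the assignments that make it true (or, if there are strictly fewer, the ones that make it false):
is true only for:
  c=False, t=False;
  c=True, t=False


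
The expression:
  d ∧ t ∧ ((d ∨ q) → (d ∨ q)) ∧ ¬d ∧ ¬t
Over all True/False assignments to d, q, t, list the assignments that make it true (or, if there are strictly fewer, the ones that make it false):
is never true.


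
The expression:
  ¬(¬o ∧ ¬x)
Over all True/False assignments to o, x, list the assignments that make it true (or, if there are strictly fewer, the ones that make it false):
is false only for:
  o=False, x=False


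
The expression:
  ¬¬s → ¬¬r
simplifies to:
r ∨ ¬s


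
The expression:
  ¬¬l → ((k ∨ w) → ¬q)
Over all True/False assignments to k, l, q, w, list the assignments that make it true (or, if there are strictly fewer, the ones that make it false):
is false only for:
  k=False, l=True, q=True, w=True;
  k=True, l=True, q=True, w=False;
  k=True, l=True, q=True, w=True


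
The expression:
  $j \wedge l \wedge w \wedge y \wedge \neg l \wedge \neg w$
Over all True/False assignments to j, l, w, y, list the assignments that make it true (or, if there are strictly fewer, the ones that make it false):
is never true.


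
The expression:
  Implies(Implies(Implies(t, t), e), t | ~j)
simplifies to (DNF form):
t | ~e | ~j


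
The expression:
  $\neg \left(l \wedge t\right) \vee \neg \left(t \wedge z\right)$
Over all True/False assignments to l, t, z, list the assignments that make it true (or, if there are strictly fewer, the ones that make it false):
is false only for:
  l=True, t=True, z=True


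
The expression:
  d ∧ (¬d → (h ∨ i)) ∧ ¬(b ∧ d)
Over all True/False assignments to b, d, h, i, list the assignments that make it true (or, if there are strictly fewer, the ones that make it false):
is true only for:
  b=False, d=True, h=False, i=False;
  b=False, d=True, h=False, i=True;
  b=False, d=True, h=True, i=False;
  b=False, d=True, h=True, i=True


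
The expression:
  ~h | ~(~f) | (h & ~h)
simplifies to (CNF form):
f | ~h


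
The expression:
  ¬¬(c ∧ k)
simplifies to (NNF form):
c ∧ k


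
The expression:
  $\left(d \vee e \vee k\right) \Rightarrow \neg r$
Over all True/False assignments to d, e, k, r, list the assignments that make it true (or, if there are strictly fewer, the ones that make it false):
is false only for:
  d=False, e=False, k=True, r=True;
  d=False, e=True, k=False, r=True;
  d=False, e=True, k=True, r=True;
  d=True, e=False, k=False, r=True;
  d=True, e=False, k=True, r=True;
  d=True, e=True, k=False, r=True;
  d=True, e=True, k=True, r=True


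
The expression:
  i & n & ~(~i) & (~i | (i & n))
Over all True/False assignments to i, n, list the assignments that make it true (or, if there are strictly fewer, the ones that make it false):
is true only for:
  i=True, n=True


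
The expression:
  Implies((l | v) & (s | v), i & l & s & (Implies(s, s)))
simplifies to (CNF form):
(l | ~v) & (s | ~v) & (i | ~l | ~s)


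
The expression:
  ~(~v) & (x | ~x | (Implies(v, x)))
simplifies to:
v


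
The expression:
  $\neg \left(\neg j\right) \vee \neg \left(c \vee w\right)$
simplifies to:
$j \vee \left(\neg c \wedge \neg w\right)$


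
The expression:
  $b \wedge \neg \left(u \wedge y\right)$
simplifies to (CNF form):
$b \wedge \left(\neg u \vee \neg y\right)$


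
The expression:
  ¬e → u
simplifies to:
e ∨ u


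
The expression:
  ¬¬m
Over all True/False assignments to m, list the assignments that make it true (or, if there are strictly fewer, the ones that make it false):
is true only for:
  m=True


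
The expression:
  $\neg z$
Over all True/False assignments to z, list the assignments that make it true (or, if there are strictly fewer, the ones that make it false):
is true only for:
  z=False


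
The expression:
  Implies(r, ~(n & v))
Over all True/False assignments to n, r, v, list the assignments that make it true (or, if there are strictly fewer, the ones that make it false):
is false only for:
  n=True, r=True, v=True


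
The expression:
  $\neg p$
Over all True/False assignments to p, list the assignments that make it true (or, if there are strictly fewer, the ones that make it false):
is true only for:
  p=False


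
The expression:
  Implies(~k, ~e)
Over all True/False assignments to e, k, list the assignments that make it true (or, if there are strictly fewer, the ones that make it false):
is false only for:
  e=True, k=False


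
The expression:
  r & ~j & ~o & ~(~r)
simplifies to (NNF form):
r & ~j & ~o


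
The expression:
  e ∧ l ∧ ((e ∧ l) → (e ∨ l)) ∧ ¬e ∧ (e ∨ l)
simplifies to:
False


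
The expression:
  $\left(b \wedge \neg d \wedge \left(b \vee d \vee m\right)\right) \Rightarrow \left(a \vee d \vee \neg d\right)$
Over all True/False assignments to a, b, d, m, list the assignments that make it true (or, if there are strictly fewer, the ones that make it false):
is always true.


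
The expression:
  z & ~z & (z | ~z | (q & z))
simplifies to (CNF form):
False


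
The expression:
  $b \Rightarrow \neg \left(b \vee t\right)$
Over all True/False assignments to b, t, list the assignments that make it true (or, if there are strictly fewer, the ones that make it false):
is true only for:
  b=False, t=False;
  b=False, t=True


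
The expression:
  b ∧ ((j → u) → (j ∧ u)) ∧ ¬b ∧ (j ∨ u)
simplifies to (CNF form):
False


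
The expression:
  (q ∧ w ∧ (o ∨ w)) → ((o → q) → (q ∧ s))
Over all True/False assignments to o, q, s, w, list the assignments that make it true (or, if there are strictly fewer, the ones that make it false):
is false only for:
  o=False, q=True, s=False, w=True;
  o=True, q=True, s=False, w=True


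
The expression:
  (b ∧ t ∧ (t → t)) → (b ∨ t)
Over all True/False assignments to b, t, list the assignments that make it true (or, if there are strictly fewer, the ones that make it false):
is always true.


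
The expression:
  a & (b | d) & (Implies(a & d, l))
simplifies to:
a & (b | d) & (l | ~d)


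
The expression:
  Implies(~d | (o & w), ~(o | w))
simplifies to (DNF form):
(d & ~o) | (d & ~w) | (~o & ~w)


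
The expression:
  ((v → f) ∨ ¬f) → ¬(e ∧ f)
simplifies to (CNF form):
¬e ∨ ¬f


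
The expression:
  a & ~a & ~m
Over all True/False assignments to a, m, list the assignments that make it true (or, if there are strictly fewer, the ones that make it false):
is never true.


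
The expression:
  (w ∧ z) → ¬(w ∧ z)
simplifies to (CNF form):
¬w ∨ ¬z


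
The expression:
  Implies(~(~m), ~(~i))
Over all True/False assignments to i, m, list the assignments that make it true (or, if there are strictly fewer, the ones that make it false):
is false only for:
  i=False, m=True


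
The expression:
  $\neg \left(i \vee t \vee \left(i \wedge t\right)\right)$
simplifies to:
$\neg i \wedge \neg t$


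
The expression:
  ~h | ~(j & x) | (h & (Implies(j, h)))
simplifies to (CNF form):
True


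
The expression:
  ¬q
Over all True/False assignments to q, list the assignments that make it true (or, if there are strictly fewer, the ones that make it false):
is true only for:
  q=False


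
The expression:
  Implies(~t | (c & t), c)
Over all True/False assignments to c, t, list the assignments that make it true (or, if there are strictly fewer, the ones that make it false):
is false only for:
  c=False, t=False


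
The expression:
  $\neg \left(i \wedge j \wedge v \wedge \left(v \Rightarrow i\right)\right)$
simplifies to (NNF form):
$\neg i \vee \neg j \vee \neg v$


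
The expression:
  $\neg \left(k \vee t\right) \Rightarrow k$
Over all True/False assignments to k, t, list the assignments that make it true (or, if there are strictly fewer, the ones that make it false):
is false only for:
  k=False, t=False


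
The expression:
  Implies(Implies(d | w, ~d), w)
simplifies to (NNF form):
d | w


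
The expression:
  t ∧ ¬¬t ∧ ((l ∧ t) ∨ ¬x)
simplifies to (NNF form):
t ∧ (l ∨ ¬x)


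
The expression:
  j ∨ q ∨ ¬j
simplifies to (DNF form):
True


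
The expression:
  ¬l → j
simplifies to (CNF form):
j ∨ l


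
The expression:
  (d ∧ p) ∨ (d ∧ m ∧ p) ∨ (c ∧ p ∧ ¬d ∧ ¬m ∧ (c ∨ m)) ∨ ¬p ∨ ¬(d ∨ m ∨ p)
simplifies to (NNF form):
d ∨ (c ∧ ¬m) ∨ ¬p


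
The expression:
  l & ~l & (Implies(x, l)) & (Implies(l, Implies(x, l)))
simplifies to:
False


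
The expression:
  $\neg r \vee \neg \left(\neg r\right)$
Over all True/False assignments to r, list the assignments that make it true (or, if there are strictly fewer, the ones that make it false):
is always true.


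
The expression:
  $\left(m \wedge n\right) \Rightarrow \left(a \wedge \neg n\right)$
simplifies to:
$\neg m \vee \neg n$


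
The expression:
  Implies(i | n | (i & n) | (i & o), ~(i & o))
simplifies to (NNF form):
~i | ~o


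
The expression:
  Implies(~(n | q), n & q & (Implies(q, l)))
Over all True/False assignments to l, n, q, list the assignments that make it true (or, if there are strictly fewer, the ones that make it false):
is false only for:
  l=False, n=False, q=False;
  l=True, n=False, q=False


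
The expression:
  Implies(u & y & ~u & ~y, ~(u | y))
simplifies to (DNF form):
True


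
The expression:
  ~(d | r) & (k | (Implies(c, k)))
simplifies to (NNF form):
~d & ~r & (k | ~c)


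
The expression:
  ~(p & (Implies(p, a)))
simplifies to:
~a | ~p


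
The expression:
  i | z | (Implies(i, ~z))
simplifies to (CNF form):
True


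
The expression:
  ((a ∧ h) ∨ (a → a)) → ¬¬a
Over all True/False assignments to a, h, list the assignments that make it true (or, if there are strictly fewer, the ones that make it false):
is true only for:
  a=True, h=False;
  a=True, h=True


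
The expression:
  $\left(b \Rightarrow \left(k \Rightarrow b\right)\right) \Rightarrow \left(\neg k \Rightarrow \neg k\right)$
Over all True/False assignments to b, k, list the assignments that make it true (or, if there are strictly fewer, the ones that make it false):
is always true.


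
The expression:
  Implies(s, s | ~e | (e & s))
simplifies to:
True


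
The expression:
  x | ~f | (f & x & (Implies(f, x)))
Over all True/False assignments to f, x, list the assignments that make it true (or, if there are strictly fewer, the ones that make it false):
is false only for:
  f=True, x=False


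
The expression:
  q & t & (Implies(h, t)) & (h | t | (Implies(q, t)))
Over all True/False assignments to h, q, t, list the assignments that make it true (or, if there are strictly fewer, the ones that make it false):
is true only for:
  h=False, q=True, t=True;
  h=True, q=True, t=True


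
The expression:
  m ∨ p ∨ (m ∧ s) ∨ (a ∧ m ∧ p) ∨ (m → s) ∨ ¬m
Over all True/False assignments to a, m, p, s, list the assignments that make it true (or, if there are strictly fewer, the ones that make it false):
is always true.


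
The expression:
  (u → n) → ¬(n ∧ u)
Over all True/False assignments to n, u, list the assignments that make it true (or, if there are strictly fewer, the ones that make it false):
is false only for:
  n=True, u=True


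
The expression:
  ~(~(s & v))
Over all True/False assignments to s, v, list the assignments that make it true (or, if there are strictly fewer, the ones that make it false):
is true only for:
  s=True, v=True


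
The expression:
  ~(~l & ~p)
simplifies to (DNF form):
l | p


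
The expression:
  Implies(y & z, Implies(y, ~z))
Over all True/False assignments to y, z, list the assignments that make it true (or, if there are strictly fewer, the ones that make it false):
is false only for:
  y=True, z=True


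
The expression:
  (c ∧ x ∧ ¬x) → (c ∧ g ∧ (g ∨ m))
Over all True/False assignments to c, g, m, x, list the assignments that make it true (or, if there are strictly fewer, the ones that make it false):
is always true.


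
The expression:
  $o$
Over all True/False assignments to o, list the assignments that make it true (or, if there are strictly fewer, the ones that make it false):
is true only for:
  o=True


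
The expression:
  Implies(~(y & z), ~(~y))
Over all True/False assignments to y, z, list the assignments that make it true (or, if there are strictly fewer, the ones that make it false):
is true only for:
  y=True, z=False;
  y=True, z=True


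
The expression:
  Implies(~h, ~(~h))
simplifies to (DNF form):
h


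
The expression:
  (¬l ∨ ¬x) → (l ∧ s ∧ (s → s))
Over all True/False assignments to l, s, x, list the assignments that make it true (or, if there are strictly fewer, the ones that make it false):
is true only for:
  l=True, s=False, x=True;
  l=True, s=True, x=False;
  l=True, s=True, x=True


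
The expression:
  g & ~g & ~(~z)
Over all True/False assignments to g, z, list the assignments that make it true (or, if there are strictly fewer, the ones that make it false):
is never true.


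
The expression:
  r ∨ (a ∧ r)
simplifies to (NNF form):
r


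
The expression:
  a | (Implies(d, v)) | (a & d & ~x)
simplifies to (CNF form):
a | v | ~d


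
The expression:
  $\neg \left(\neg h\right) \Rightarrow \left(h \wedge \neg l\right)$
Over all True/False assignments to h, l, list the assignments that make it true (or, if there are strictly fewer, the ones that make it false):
is false only for:
  h=True, l=True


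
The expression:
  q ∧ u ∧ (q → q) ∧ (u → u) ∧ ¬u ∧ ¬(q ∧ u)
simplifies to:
False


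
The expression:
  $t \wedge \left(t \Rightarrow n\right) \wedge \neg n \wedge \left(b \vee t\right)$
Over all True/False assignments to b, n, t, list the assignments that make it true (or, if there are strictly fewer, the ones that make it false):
is never true.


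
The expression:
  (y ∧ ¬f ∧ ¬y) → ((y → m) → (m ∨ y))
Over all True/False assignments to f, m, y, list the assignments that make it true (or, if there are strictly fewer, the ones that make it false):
is always true.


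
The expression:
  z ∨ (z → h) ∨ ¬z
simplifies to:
True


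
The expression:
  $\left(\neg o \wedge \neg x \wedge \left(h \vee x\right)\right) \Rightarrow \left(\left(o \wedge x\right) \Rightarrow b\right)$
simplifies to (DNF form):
$\text{True}$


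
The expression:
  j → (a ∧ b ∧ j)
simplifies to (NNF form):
(a ∧ b) ∨ ¬j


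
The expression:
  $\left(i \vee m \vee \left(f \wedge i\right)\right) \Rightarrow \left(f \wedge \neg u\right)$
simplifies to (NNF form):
$\left(f \wedge \neg u\right) \vee \left(\neg i \wedge \neg m\right)$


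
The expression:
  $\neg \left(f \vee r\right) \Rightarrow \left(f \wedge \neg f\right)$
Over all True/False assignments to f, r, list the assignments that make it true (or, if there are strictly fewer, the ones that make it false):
is false only for:
  f=False, r=False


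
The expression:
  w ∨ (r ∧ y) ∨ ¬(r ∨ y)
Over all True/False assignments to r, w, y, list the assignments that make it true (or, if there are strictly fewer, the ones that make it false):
is false only for:
  r=False, w=False, y=True;
  r=True, w=False, y=False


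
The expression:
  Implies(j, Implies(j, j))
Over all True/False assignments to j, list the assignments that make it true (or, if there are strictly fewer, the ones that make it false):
is always true.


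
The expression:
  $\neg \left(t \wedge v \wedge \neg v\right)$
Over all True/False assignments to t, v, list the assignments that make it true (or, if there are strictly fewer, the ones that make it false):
is always true.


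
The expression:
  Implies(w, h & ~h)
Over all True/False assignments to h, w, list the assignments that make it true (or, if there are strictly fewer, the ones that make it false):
is true only for:
  h=False, w=False;
  h=True, w=False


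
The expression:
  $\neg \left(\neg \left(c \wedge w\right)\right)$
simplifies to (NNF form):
$c \wedge w$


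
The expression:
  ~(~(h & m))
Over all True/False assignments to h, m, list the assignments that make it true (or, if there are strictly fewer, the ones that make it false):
is true only for:
  h=True, m=True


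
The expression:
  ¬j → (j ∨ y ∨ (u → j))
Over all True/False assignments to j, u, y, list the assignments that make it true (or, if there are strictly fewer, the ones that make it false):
is false only for:
  j=False, u=True, y=False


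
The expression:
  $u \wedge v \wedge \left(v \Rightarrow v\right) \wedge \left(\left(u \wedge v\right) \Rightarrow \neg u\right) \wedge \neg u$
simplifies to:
$\text{False}$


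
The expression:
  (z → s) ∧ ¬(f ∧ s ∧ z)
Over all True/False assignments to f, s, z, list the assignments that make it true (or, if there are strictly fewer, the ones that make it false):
is false only for:
  f=False, s=False, z=True;
  f=True, s=False, z=True;
  f=True, s=True, z=True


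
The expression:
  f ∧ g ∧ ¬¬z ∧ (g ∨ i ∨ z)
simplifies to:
f ∧ g ∧ z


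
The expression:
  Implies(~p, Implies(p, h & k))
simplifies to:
True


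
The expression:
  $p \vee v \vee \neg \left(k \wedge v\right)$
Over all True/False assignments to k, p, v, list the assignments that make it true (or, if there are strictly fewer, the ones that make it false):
is always true.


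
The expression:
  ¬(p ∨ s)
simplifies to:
¬p ∧ ¬s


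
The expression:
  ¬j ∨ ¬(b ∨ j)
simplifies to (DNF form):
¬j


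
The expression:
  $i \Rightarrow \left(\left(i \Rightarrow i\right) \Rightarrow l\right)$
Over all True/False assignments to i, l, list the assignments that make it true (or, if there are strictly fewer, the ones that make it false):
is false only for:
  i=True, l=False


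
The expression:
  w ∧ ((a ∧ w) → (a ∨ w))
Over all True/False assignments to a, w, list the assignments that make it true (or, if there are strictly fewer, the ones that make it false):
is true only for:
  a=False, w=True;
  a=True, w=True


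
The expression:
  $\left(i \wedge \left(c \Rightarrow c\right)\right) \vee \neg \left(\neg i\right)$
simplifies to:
$i$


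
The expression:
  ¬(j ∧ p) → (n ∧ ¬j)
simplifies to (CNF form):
(j ∨ n) ∧ (p ∨ ¬j)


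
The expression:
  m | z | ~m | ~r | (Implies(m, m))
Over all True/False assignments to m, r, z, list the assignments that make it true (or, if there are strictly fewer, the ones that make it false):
is always true.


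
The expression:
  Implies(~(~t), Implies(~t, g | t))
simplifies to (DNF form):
True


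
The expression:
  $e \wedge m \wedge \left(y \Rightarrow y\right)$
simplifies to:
$e \wedge m$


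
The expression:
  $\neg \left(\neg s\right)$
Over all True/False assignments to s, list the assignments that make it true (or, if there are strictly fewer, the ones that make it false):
is true only for:
  s=True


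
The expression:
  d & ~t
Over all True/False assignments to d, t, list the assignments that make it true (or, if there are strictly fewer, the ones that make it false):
is true only for:
  d=True, t=False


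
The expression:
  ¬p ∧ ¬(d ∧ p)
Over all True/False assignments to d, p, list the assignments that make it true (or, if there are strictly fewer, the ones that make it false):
is true only for:
  d=False, p=False;
  d=True, p=False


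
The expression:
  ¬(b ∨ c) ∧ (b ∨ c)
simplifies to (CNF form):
False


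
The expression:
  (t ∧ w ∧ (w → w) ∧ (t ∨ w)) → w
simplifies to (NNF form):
True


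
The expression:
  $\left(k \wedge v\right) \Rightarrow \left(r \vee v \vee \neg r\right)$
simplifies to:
$\text{True}$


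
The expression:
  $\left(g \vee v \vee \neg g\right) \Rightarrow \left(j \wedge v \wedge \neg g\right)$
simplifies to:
$j \wedge v \wedge \neg g$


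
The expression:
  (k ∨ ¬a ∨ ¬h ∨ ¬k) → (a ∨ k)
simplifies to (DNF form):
a ∨ k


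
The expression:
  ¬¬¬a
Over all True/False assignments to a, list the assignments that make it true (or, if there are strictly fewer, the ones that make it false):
is true only for:
  a=False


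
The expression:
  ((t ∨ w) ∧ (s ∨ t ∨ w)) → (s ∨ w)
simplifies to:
s ∨ w ∨ ¬t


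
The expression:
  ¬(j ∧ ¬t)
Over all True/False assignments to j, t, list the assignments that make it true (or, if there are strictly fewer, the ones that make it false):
is false only for:
  j=True, t=False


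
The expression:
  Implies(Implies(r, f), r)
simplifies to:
r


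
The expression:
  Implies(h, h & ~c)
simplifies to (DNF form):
~c | ~h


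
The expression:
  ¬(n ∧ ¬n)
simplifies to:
True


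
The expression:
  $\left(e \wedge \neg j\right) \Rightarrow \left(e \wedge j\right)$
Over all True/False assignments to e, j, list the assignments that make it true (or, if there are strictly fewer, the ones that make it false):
is false only for:
  e=True, j=False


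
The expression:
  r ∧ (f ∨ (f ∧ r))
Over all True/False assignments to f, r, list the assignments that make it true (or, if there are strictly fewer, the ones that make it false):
is true only for:
  f=True, r=True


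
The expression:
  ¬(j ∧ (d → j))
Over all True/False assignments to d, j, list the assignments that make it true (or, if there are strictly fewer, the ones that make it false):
is true only for:
  d=False, j=False;
  d=True, j=False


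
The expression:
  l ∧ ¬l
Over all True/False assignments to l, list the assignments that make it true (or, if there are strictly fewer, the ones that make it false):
is never true.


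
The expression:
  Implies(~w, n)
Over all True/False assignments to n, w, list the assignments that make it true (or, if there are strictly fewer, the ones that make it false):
is false only for:
  n=False, w=False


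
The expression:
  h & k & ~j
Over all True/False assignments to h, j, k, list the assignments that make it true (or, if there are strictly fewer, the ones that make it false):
is true only for:
  h=True, j=False, k=True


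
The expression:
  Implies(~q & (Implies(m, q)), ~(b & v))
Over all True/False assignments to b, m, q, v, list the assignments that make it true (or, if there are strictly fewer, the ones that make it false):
is false only for:
  b=True, m=False, q=False, v=True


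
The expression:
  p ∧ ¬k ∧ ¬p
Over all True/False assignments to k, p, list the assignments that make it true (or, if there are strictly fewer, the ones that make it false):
is never true.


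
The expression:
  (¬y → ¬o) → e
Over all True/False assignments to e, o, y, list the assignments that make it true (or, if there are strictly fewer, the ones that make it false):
is false only for:
  e=False, o=False, y=False;
  e=False, o=False, y=True;
  e=False, o=True, y=True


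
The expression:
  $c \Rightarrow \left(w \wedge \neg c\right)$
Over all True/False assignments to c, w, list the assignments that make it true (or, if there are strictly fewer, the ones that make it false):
is true only for:
  c=False, w=False;
  c=False, w=True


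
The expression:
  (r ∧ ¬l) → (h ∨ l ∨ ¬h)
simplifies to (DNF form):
True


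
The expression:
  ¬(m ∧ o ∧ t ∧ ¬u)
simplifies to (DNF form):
u ∨ ¬m ∨ ¬o ∨ ¬t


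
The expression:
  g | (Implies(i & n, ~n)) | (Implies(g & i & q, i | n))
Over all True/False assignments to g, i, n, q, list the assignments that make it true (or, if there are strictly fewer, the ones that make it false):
is always true.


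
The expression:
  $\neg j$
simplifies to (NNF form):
$\neg j$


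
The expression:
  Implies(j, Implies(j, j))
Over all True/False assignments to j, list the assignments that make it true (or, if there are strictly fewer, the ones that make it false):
is always true.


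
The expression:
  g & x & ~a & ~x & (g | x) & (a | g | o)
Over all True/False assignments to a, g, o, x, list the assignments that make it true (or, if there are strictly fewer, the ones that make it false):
is never true.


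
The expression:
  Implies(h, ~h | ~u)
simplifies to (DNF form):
~h | ~u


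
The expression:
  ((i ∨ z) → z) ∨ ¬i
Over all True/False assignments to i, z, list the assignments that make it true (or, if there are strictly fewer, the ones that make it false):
is false only for:
  i=True, z=False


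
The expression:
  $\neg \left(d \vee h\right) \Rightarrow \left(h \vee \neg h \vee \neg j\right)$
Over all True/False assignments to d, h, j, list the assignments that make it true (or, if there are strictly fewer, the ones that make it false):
is always true.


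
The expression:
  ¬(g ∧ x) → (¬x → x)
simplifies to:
x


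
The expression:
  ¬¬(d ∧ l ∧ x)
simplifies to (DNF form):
d ∧ l ∧ x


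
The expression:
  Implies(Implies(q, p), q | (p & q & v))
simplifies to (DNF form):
q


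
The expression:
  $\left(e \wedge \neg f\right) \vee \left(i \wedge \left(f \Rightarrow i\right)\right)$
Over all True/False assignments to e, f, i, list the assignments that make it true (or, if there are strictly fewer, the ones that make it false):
is false only for:
  e=False, f=False, i=False;
  e=False, f=True, i=False;
  e=True, f=True, i=False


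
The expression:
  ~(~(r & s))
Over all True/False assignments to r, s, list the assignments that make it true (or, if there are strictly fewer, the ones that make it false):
is true only for:
  r=True, s=True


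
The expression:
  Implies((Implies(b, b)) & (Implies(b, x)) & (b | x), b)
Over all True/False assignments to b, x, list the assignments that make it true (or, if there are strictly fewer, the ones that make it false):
is false only for:
  b=False, x=True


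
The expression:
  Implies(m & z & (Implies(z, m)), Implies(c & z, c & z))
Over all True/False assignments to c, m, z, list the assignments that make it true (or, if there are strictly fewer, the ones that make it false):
is always true.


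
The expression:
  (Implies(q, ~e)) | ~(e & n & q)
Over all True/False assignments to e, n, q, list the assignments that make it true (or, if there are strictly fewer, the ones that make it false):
is false only for:
  e=True, n=True, q=True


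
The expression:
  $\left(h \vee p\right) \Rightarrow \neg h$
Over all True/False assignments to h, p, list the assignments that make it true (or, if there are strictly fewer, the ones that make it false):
is true only for:
  h=False, p=False;
  h=False, p=True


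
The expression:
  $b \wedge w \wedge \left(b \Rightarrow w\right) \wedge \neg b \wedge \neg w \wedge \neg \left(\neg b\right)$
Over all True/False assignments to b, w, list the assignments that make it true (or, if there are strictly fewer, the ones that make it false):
is never true.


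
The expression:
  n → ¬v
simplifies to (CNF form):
¬n ∨ ¬v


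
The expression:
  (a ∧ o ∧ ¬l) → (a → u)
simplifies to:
l ∨ u ∨ ¬a ∨ ¬o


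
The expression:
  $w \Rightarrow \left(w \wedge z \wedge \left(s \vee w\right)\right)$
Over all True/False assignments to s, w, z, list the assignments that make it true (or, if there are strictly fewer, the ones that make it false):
is false only for:
  s=False, w=True, z=False;
  s=True, w=True, z=False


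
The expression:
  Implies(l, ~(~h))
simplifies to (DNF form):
h | ~l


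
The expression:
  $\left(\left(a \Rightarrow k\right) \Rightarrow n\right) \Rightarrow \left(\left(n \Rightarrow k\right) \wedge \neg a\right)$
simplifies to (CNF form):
$\left(k \vee \neg a\right) \wedge \left(k \vee \neg n\right) \wedge \left(\neg a \vee \neg n\right)$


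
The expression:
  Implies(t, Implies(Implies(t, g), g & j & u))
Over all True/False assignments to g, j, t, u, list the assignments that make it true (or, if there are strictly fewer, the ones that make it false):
is false only for:
  g=True, j=False, t=True, u=False;
  g=True, j=False, t=True, u=True;
  g=True, j=True, t=True, u=False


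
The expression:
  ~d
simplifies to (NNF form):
~d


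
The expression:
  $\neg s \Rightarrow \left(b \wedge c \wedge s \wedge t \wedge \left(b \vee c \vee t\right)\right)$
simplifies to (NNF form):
$s$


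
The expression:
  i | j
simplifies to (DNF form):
i | j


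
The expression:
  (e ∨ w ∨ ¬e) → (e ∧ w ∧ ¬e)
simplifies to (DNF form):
False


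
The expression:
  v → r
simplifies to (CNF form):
r ∨ ¬v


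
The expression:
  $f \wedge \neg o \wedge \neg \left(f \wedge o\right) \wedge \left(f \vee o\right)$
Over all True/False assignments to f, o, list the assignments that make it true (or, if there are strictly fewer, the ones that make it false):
is true only for:
  f=True, o=False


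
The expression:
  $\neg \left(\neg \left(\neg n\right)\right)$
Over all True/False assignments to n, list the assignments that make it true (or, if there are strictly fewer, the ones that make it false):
is true only for:
  n=False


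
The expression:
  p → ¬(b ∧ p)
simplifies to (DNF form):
¬b ∨ ¬p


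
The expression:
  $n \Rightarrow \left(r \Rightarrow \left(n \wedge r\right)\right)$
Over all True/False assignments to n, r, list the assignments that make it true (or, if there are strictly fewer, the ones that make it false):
is always true.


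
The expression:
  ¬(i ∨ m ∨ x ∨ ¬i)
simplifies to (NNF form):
False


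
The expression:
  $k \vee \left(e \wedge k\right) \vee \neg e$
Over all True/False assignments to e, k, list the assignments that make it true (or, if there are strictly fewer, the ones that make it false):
is false only for:
  e=True, k=False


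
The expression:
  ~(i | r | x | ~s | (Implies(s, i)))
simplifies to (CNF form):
s & ~i & ~r & ~x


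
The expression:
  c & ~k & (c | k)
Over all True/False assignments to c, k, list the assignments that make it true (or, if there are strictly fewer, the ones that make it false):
is true only for:
  c=True, k=False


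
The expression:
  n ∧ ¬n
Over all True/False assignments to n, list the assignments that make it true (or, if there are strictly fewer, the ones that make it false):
is never true.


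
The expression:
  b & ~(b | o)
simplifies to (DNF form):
False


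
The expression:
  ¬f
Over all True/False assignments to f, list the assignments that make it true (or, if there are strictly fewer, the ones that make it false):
is true only for:
  f=False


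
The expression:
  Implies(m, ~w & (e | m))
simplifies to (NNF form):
~m | ~w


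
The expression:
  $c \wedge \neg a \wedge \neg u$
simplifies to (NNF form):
$c \wedge \neg a \wedge \neg u$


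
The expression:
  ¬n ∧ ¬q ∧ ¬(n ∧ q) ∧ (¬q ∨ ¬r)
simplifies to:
¬n ∧ ¬q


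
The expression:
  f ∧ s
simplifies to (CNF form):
f ∧ s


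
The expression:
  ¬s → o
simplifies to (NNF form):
o ∨ s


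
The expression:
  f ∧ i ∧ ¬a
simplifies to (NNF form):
f ∧ i ∧ ¬a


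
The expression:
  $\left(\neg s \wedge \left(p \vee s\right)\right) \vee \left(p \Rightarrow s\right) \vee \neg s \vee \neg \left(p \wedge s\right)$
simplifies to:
$\text{True}$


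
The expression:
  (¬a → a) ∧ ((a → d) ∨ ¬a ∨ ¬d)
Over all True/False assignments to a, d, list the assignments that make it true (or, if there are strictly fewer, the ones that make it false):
is true only for:
  a=True, d=False;
  a=True, d=True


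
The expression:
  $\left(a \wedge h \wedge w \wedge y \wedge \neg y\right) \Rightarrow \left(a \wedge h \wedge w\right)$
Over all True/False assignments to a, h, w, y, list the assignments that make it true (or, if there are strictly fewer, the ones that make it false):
is always true.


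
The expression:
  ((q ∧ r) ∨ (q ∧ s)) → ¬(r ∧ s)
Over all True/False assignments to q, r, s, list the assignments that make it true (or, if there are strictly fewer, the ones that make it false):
is false only for:
  q=True, r=True, s=True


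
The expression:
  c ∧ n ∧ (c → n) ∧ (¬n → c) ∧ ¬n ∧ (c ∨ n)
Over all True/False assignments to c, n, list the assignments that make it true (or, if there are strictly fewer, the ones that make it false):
is never true.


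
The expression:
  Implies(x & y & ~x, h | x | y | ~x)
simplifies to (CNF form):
True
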